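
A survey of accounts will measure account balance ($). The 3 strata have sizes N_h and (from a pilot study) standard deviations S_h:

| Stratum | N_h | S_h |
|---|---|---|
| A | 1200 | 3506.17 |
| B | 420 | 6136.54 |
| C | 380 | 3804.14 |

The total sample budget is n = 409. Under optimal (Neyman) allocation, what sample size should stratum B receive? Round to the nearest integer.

Neyman allocation: n_h = n · N_h S_h / Σ N_i S_i, with n = 409.
  stratum A: N_h·S_h = 1200·3506.17 = 4207404.00
  stratum B: N_h·S_h = 420·6136.54 = 2577346.80
  stratum C: N_h·S_h = 380·3804.14 = 1445573.20
Σ N_h S_h = 8230324.00
n for stratum B = 409·2577346.80/8230324.00 = 128.079 → 128

128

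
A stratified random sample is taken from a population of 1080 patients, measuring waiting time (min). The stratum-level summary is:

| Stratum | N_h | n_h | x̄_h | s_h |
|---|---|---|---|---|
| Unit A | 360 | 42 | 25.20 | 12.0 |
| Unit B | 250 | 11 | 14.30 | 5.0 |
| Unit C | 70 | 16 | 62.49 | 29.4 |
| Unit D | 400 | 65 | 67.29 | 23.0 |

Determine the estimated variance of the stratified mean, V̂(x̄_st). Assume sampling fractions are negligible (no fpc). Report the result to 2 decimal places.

V̂(x̄_st) = Σ W_h² s_h²/n_h, with W_h = N_h/N and N = 1080:
  stratum Unit A: (360/1080)²·12.0²/42 = 0.380952
  stratum Unit B: (250/1080)²·5.0²/11 = 0.121781
  stratum Unit C: (70/1080)²·29.4²/16 = 0.226946
  stratum Unit D: (400/1080)²·23.0²/65 = 1.11639
V̂(x̄_st) = 1.84607

V̂(x̄_st) ≈ 1.85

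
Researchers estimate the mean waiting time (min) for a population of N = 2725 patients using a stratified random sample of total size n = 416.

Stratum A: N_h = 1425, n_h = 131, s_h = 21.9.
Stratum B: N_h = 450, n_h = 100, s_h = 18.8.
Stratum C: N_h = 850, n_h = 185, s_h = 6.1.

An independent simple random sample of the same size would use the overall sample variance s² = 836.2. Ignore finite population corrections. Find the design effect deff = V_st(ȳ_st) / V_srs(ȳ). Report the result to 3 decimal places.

deff ≈ 0.556

V̂(ȳ_st) = Σ W_h² s_h²/n_h, with W_h = N_h/N and N = 2725:
  stratum A: (1425/2725)²·21.9²/131 = 1.00118
  stratum B: (450/2725)²·18.8²/100 = 0.0963846
  stratum C: (850/2725)²·6.1²/185 = 0.0195701
V_st = 1.11714
V_srs = s²/n = 836.2/416 = 2.0101
deff = V_st / V_srs = 1.11714/2.0101 = 0.5558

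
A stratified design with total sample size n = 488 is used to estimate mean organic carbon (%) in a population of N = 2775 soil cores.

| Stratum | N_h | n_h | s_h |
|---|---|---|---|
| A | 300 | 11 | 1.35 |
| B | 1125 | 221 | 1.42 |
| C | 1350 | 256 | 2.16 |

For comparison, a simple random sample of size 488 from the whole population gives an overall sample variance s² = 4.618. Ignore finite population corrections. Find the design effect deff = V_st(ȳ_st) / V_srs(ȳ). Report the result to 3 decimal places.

V̂(ȳ_st) = Σ W_h² s_h²/n_h, with W_h = N_h/N and N = 2775:
  stratum A: (300/2775)²·1.35²/11 = 0.00193638
  stratum B: (1125/2775)²·1.42²/221 = 0.00149956
  stratum C: (1350/2775)²·2.16²/256 = 0.00431329
V_st = 0.00774924
V_srs = s²/n = 4.618/488 = 0.00946311
deff = V_st / V_srs = 0.00774924/0.00946311 = 0.8189

deff ≈ 0.819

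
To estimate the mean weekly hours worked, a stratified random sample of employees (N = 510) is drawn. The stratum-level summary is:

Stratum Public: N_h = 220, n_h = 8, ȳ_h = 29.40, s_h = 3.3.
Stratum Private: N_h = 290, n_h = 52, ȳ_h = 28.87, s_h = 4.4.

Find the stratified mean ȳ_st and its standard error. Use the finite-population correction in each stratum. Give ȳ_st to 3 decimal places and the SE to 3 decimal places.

ȳ_st = Σ W_h ȳ_h = (220·29.40 + 290·28.87)/510 = 29.09863
V̂(ȳ_st) = Σ W_h² (1 − n_h/N_h) s_h²/n_h, with W_h = N_h/N and N = 510:
  stratum Public: (220/510)²·(1 − 8/220)·3.3²/8 = 0.244093
  stratum Private: (290/510)²·(1 − 52/290)·4.4²/52 = 0.0987954
V̂(ȳ_st) = 0.342889
SE(ȳ_st) = √0.342889 = 0.585567

ȳ_st ≈ 29.099, SE ≈ 0.586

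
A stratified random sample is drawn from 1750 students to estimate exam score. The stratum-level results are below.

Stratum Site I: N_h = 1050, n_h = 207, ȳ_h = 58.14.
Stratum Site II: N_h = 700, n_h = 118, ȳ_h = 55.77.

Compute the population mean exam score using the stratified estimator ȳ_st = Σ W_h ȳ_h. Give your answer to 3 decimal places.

ȳ_st ≈ 57.192

N = Σ N_h = 1750. Stratum weights W_h = N_h/N.
ȳ_st = (1050·58.14 + 700·55.77) / 1750 = 57.19200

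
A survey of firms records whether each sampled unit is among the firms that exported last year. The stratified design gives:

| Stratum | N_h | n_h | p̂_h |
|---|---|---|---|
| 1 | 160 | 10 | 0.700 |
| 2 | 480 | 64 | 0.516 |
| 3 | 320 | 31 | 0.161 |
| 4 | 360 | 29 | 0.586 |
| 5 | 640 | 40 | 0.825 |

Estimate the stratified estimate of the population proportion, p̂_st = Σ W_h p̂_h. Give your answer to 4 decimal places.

N = 1960; stratum weights W_h = N_h/N.
p̂_st = Σ W_h p̂_h = (160·0.700 + 480·0.516 + 320·0.161 + 360·0.586 + 640·0.825)/1960 = 0.58682

p̂_st ≈ 0.5868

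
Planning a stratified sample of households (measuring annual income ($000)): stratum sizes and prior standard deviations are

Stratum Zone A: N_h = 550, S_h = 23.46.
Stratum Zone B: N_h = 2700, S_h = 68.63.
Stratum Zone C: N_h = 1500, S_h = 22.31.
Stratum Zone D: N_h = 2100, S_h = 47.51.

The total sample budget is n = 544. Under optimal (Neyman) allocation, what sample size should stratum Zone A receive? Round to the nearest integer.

Neyman allocation: n_h = n · N_h S_h / Σ N_i S_i, with n = 544.
  stratum Zone A: N_h·S_h = 550·23.46 = 12903.00
  stratum Zone B: N_h·S_h = 2700·68.63 = 185301.00
  stratum Zone C: N_h·S_h = 1500·22.31 = 33465.00
  stratum Zone D: N_h·S_h = 2100·47.51 = 99771.00
Σ N_h S_h = 331440.00
n for stratum Zone A = 544·12903.00/331440.00 = 21.178 → 21

21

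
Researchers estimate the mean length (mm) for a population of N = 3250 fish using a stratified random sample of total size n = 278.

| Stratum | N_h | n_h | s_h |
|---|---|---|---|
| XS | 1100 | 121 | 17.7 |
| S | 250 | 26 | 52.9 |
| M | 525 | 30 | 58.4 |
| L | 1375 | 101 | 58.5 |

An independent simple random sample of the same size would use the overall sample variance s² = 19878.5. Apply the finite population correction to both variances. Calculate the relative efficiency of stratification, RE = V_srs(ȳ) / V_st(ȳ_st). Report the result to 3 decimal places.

V̂(ȳ_st) = Σ W_h² (1 − n_h/N_h) s_h²/n_h, with W_h = N_h/N and N = 3250:
  stratum XS: (1100/3250)²·(1 − 121/1100)·17.7²/121 = 0.263979
  stratum S: (250/3250)²·(1 − 26/250)·52.9²/26 = 0.570636
  stratum M: (525/3250)²·(1 − 30/525)·58.4²/30 = 2.79706
  stratum L: (1375/3250)²·(1 − 101/1375)·58.5²/101 = 5.61948
V_st = 9.25115
V_srs = (1 − 278/3250)·19878.5/278 = 65.3889
Relative efficiency = V_srs / V_st = 65.3889/9.25115 = 7.0682

RE ≈ 7.068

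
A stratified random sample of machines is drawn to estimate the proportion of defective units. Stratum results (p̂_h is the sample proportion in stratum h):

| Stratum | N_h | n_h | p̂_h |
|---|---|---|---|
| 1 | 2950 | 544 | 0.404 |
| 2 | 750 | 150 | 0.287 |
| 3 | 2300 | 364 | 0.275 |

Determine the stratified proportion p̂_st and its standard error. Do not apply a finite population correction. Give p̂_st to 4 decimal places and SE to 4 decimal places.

p̂_st ≈ 0.3399, SE ≈ 0.0145

N = 6000; stratum weights W_h = N_h/N.
p̂_st = Σ W_h p̂_h = (2950·0.404 + 750·0.287 + 2300·0.275)/6000 = 0.33993
V̂(p̂_st) = Σ W_h² p̂_h(1−p̂_h)/(n_h−1):
  stratum 1: (2950/6000)²·0.404·0.596/543 = 0.000107194
  stratum 2: (750/6000)²·0.287·0.713/149 = 2.14588e-05
  stratum 3: (2300/6000)²·0.275·0.725/363 = 8.07081e-05
V̂(p̂_st) = 0.000209361; SE = √V̂ = 0.0144693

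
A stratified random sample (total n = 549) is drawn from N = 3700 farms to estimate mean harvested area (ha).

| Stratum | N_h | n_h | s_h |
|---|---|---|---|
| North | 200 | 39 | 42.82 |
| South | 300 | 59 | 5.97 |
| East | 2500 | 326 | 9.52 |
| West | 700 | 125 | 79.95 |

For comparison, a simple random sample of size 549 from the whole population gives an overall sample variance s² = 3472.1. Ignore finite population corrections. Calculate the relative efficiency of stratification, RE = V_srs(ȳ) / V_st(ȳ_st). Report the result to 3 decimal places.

V̂(ȳ_st) = Σ W_h² s_h²/n_h, with W_h = N_h/N and N = 3700:
  stratum North: (200/3700)²·42.82²/39 = 0.137368
  stratum South: (300/3700)²·5.97²/59 = 0.00397133
  stratum East: (2500/3700)²·9.52²/326 = 0.126921
  stratum West: (700/3700)²·79.95²/125 = 1.83029
V_st = 2.09855
V_srs = s²/n = 3472.1/549 = 6.32441
Relative efficiency = V_srs / V_st = 6.32441/2.09855 = 3.0137

RE ≈ 3.014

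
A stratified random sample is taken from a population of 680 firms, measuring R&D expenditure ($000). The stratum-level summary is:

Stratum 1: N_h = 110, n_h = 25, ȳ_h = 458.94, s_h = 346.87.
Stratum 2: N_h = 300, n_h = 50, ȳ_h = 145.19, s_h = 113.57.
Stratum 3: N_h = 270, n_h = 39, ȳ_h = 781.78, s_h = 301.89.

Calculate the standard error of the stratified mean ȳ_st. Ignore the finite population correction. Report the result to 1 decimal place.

V̂(ȳ_st) = Σ W_h² s_h²/n_h, with W_h = N_h/N and N = 680:
  stratum 1: (110/680)²·346.87²/25 = 125.939
  stratum 2: (300/680)²·113.57²/50 = 50.209
  stratum 3: (270/680)²·301.89²/39 = 368.419
V̂(ȳ_st) = 544.568
SE(ȳ_st) = √544.568 = 23.336

SE(ȳ_st) ≈ 23.3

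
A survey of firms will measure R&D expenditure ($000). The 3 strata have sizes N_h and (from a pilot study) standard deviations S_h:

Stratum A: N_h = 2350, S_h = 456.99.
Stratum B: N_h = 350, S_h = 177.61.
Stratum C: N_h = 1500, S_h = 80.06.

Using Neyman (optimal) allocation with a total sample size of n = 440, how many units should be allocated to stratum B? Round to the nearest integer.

Neyman allocation: n_h = n · N_h S_h / Σ N_i S_i, with n = 440.
  stratum A: N_h·S_h = 2350·456.99 = 1073926.50
  stratum B: N_h·S_h = 350·177.61 = 62163.50
  stratum C: N_h·S_h = 1500·80.06 = 120090.00
Σ N_h S_h = 1256180.00
n for stratum B = 440·62163.50/1256180.00 = 21.774 → 22

22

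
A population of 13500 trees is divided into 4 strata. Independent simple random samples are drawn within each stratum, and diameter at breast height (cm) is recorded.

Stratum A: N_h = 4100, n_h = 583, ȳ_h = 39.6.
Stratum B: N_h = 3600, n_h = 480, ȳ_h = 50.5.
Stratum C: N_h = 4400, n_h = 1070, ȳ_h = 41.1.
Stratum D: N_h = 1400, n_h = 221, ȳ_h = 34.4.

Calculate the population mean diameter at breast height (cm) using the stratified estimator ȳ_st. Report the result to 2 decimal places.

N = Σ N_h = 13500. Stratum weights W_h = N_h/N.
ȳ_st = (4100·39.6 + 3600·50.5 + 4400·41.1 + 1400·34.4) / 13500 = 42.4563

ȳ_st ≈ 42.46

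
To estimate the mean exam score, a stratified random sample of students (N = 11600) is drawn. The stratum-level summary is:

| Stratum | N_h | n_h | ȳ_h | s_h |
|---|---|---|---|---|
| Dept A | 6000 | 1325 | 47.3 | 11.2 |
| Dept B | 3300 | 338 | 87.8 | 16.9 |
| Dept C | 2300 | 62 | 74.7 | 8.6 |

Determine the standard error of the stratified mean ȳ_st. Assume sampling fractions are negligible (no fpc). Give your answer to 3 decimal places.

V̂(ȳ_st) = Σ W_h² s_h²/n_h, with W_h = N_h/N and N = 11600:
  stratum Dept A: (6000/11600)²·11.2²/1325 = 0.0253283
  stratum Dept B: (3300/11600)²·16.9²/338 = 0.0683862
  stratum Dept C: (2300/11600)²·8.6²/62 = 0.046897
V̂(ȳ_st) = 0.140612
SE(ȳ_st) = √0.140612 = 0.374982

SE(ȳ_st) ≈ 0.375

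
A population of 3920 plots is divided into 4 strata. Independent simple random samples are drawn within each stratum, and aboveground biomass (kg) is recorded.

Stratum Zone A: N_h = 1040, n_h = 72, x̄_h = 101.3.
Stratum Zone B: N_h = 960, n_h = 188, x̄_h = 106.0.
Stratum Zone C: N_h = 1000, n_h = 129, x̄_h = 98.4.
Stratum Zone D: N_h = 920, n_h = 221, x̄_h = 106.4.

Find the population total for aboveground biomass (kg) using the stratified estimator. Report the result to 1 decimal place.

τ̂_st ≈ 403400.0

τ̂_st = Σ N_h x̄_h = 1040·101.3 + 960·106.0 + 1000·98.4 + 920·106.4 = 403400.0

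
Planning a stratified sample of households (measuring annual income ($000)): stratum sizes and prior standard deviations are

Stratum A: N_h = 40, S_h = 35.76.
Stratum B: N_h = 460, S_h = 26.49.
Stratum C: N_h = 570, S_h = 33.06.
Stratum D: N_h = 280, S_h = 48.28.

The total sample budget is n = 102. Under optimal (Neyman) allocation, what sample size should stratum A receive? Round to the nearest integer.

Neyman allocation: n_h = n · N_h S_h / Σ N_i S_i, with n = 102.
  stratum A: N_h·S_h = 40·35.76 = 1430.40
  stratum B: N_h·S_h = 460·26.49 = 12185.40
  stratum C: N_h·S_h = 570·33.06 = 18844.20
  stratum D: N_h·S_h = 280·48.28 = 13518.40
Σ N_h S_h = 45978.40
n for stratum A = 102·1430.40/45978.40 = 3.173 → 3

3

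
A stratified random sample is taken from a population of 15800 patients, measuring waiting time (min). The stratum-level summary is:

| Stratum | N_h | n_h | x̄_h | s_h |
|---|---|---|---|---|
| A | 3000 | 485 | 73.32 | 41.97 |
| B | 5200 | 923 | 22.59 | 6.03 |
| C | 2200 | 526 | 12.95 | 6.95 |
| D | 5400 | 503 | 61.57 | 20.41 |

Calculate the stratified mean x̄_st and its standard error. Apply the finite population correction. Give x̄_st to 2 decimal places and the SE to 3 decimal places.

x̄_st ≈ 44.20, SE ≈ 0.450

x̄_st = Σ W_h x̄_h = (3000·73.32 + 5200·22.59 + 2200·12.95 + 5400·61.57)/15800 = 44.20228
V̂(x̄_st) = Σ W_h² (1 − n_h/N_h) s_h²/n_h, with W_h = N_h/N and N = 15800:
  stratum A: (3000/15800)²·(1 − 485/3000)·41.97²/485 = 0.109769
  stratum B: (5200/15800)²·(1 − 923/5200)·6.03²/923 = 0.00350963
  stratum C: (2200/15800)²·(1 − 526/2200)·6.95²/526 = 0.00135471
  stratum D: (5400/15800)²·(1 − 503/5400)·20.41²/503 = 0.0877259
V̂(x̄_st) = 0.20236
SE(x̄_st) = √0.20236 = 0.449844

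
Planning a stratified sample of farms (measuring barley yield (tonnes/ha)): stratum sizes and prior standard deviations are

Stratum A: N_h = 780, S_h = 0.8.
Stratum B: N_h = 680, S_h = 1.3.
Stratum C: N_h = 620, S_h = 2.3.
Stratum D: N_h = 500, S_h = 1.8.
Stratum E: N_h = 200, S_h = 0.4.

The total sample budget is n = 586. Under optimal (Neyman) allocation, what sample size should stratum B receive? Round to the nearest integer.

Neyman allocation: n_h = n · N_h S_h / Σ N_i S_i, with n = 586.
  stratum A: N_h·S_h = 780·0.8 = 624.00
  stratum B: N_h·S_h = 680·1.3 = 884.00
  stratum C: N_h·S_h = 620·2.3 = 1426.00
  stratum D: N_h·S_h = 500·1.8 = 900.00
  stratum E: N_h·S_h = 200·0.4 = 80.00
Σ N_h S_h = 3914.00
n for stratum B = 586·884.00/3914.00 = 132.352 → 132

132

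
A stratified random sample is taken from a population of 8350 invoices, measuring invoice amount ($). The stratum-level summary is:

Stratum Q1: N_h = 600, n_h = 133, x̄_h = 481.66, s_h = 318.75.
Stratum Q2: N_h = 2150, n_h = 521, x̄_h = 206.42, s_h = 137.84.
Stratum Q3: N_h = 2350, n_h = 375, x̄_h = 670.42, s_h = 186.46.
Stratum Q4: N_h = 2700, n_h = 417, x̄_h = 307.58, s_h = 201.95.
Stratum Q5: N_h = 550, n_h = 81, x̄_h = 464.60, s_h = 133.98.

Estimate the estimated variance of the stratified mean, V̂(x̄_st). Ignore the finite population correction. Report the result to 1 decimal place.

V̂(x̄_st) ≈ 24.9

V̂(x̄_st) = Σ W_h² s_h²/n_h, with W_h = N_h/N and N = 8350:
  stratum Q1: (600/8350)²·318.75²/133 = 3.94438
  stratum Q2: (2150/8350)²·137.84²/521 = 2.41778
  stratum Q3: (2350/8350)²·186.46²/375 = 7.3435
  stratum Q4: (2700/8350)²·201.95²/417 = 10.226
  stratum Q5: (550/8350)²·133.98²/81 = 0.961496
V̂(x̄_st) = 24.8932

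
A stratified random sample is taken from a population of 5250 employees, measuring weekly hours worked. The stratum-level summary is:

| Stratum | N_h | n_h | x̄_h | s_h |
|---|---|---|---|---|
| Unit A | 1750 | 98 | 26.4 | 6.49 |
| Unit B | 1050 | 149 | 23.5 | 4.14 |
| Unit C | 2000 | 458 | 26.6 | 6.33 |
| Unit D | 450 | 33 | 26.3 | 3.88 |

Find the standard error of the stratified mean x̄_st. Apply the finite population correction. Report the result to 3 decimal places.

SE(x̄_st) ≈ 0.249

V̂(x̄_st) = Σ W_h² (1 − n_h/N_h) s_h²/n_h, with W_h = N_h/N and N = 5250:
  stratum Unit A: (1750/5250)²·(1 − 98/1750)·6.49²/98 = 0.0450809
  stratum Unit B: (1050/5250)²·(1 − 149/1050)·4.14²/149 = 0.0039483
  stratum Unit C: (2000/5250)²·(1 − 458/2000)·6.33²/458 = 0.00978899
  stratum Unit D: (450/5250)²·(1 − 33/450)·3.88²/33 = 0.00310584
V̂(x̄_st) = 0.061924
SE(x̄_st) = √0.061924 = 0.248845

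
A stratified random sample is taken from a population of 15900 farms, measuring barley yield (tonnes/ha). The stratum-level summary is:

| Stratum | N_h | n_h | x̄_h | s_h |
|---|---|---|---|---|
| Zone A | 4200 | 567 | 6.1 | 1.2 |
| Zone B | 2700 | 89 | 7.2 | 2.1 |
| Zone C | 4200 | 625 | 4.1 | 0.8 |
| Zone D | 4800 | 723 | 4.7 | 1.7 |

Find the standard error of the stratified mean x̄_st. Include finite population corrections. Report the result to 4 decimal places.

V̂(x̄_st) = Σ W_h² (1 − n_h/N_h) s_h²/n_h, with W_h = N_h/N and N = 15900:
  stratum Zone A: (4200/15900)²·(1 − 567/4200)·1.2²/567 = 0.000153285
  stratum Zone B: (2700/15900)²·(1 − 89/2700)·2.1²/89 = 0.00138174
  stratum Zone C: (4200/15900)²·(1 − 625/4200)·0.8²/625 = 6.08178e-05
  stratum Zone D: (4800/15900)²·(1 − 723/4800)·1.7²/723 = 0.000309419
V̂(x̄_st) = 0.00190526
SE(x̄_st) = √0.00190526 = 0.0436493

SE(x̄_st) ≈ 0.0436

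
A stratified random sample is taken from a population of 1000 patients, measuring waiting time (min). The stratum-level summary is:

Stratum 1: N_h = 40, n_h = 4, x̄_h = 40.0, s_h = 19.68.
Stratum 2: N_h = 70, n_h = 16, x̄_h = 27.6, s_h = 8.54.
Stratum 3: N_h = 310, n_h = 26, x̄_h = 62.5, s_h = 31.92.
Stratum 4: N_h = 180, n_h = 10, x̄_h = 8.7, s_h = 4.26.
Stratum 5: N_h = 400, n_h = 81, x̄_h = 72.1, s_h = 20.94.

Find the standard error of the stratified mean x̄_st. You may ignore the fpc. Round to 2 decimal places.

SE(x̄_st) ≈ 2.21

V̂(x̄_st) = Σ W_h² s_h²/n_h, with W_h = N_h/N and N = 1000:
  stratum 1: (40/1000)²·19.68²/4 = 0.154921
  stratum 2: (70/1000)²·8.54²/16 = 0.0223353
  stratum 3: (310/1000)²·31.92²/26 = 3.76596
  stratum 4: (180/1000)²·4.26²/10 = 0.0587982
  stratum 5: (400/1000)²·20.94²/81 = 0.86614
V̂(x̄_st) = 4.86816
SE(x̄_st) = √4.86816 = 2.20639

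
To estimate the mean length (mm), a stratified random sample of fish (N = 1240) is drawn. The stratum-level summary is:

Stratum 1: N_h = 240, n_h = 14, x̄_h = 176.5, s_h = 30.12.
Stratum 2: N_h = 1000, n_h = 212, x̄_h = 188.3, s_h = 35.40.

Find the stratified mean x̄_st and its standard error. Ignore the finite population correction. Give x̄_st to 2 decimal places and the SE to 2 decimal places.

x̄_st ≈ 186.02, SE ≈ 2.50

x̄_st = Σ W_h x̄_h = (240·176.5 + 1000·188.3)/1240 = 186.01613
V̂(x̄_st) = Σ W_h² s_h²/n_h, with W_h = N_h/N and N = 1240:
  stratum 1: (240/1240)²·30.12²/14 = 2.42751
  stratum 2: (1000/1240)²·35.40²/212 = 3.84439
V̂(x̄_st) = 6.2719
SE(x̄_st) = √6.2719 = 2.50438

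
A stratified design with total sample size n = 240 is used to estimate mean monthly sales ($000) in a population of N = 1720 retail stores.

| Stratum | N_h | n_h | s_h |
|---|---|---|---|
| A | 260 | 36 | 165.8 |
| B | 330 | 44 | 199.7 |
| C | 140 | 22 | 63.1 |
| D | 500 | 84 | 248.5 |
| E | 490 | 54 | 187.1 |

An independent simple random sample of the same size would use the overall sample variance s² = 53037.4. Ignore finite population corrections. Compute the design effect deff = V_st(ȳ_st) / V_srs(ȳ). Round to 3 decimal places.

deff ≈ 0.755

V̂(ȳ_st) = Σ W_h² s_h²/n_h, with W_h = N_h/N and N = 1720:
  stratum A: (260/1720)²·165.8²/36 = 17.4484
  stratum B: (330/1720)²·199.7²/44 = 33.3637
  stratum C: (140/1720)²·63.1²/22 = 1.19904
  stratum D: (500/1720)²·248.5²/84 = 62.1236
  stratum E: (490/1720)²·187.1²/54 = 52.6125
V_st = 166.747
V_srs = s²/n = 53037.4/240 = 220.989
deff = V_st / V_srs = 166.747/220.989 = 0.7545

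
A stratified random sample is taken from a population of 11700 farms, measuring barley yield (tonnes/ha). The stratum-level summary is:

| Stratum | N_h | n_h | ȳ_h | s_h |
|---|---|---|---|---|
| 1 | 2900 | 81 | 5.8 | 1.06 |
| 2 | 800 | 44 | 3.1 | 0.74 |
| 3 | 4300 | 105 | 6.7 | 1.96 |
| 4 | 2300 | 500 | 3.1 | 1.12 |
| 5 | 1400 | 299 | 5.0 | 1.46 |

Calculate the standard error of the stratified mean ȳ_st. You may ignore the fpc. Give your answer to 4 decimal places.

SE(ȳ_st) ≈ 0.0778

V̂(ȳ_st) = Σ W_h² s_h²/n_h, with W_h = N_h/N and N = 11700:
  stratum 1: (2900/11700)²·1.06²/81 = 0.000852219
  stratum 2: (800/11700)²·0.74²/44 = 5.81861e-05
  stratum 3: (4300/11700)²·1.96²/105 = 0.00494183
  stratum 4: (2300/11700)²·1.12²/500 = 9.69505e-05
  stratum 5: (1400/11700)²·1.46²/299 = 0.000102075
V̂(ȳ_st) = 0.00605126
SE(ȳ_st) = √0.00605126 = 0.0777899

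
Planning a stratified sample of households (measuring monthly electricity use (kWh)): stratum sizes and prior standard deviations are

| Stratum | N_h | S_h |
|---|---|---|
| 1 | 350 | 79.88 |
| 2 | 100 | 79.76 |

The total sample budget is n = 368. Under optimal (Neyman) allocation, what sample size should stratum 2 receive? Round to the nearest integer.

Neyman allocation: n_h = n · N_h S_h / Σ N_i S_i, with n = 368.
  stratum 1: N_h·S_h = 350·79.88 = 27958.00
  stratum 2: N_h·S_h = 100·79.76 = 7976.00
Σ N_h S_h = 35934.00
n for stratum 2 = 368·7976.00/35934.00 = 81.682 → 82

82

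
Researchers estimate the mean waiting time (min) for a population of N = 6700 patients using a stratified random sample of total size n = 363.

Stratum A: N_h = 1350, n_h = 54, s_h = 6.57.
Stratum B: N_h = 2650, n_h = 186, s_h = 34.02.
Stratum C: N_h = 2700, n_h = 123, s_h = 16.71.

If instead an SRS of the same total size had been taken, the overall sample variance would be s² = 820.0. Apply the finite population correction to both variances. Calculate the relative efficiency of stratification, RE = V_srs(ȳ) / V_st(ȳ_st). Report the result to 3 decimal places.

V̂(ȳ_st) = Σ W_h² (1 − n_h/N_h) s_h²/n_h, with W_h = N_h/N and N = 6700:
  stratum A: (1350/6700)²·(1 − 54/1350)·6.57²/54 = 0.0311549
  stratum B: (2650/6700)²·(1 − 186/2650)·34.02²/186 = 0.905092
  stratum C: (2700/6700)²·(1 − 123/2700)·16.71²/123 = 0.351865
V_st = 1.28811
V_srs = (1 − 363/6700)·820.0/363 = 2.13657
Relative efficiency = V_srs / V_st = 2.13657/1.28811 = 1.6587

RE ≈ 1.659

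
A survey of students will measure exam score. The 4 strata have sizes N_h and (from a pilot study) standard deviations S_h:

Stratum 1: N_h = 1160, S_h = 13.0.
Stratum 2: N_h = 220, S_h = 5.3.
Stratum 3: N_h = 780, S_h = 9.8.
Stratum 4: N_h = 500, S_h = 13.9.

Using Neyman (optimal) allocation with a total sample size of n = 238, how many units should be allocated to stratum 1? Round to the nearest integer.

116

Neyman allocation: n_h = n · N_h S_h / Σ N_i S_i, with n = 238.
  stratum 1: N_h·S_h = 1160·13.0 = 15080.00
  stratum 2: N_h·S_h = 220·5.3 = 1166.00
  stratum 3: N_h·S_h = 780·9.8 = 7644.00
  stratum 4: N_h·S_h = 500·13.9 = 6950.00
Σ N_h S_h = 30840.00
n for stratum 1 = 238·15080.00/30840.00 = 116.376 → 116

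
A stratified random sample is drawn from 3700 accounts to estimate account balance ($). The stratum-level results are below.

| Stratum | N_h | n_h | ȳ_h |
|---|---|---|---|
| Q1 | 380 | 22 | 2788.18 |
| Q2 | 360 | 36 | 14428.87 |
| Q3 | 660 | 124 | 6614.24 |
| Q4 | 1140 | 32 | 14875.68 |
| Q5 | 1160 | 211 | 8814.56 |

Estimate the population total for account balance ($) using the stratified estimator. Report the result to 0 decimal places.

τ̂_st = Σ N_h ȳ_h = 380·2788.18 + 360·14428.87 + 660·6614.24 + 1140·14875.68 + 1160·8814.56 = 37802465

τ̂_st ≈ 37802465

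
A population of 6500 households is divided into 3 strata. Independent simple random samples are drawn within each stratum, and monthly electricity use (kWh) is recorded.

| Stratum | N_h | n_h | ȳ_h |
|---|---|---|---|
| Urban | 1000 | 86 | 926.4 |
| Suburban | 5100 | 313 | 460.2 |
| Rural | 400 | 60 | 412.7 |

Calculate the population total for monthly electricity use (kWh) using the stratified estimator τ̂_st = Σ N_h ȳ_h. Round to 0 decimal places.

τ̂_st = Σ N_h ȳ_h = 1000·926.4 + 5100·460.2 + 400·412.7 = 3438500

τ̂_st ≈ 3438500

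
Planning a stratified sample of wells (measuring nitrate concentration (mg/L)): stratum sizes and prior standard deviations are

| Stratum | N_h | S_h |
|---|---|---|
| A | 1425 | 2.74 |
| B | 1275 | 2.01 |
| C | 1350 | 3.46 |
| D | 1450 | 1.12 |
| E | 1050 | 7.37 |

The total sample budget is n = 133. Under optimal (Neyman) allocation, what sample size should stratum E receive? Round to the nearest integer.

Neyman allocation: n_h = n · N_h S_h / Σ N_i S_i, with n = 133.
  stratum A: N_h·S_h = 1425·2.74 = 3904.50
  stratum B: N_h·S_h = 1275·2.01 = 2562.75
  stratum C: N_h·S_h = 1350·3.46 = 4671.00
  stratum D: N_h·S_h = 1450·1.12 = 1624.00
  stratum E: N_h·S_h = 1050·7.37 = 7738.50
Σ N_h S_h = 20500.75
n for stratum E = 133·7738.50/20500.75 = 50.204 → 50

50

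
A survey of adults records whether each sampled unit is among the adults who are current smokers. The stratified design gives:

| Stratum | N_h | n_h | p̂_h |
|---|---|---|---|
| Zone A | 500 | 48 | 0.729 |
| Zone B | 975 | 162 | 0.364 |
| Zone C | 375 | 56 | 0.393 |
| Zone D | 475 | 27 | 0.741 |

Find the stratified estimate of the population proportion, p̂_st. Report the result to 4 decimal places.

N = 2325; stratum weights W_h = N_h/N.
p̂_st = Σ W_h p̂_h = (500·0.729 + 975·0.364 + 375·0.393 + 475·0.741)/2325 = 0.52419

p̂_st ≈ 0.5242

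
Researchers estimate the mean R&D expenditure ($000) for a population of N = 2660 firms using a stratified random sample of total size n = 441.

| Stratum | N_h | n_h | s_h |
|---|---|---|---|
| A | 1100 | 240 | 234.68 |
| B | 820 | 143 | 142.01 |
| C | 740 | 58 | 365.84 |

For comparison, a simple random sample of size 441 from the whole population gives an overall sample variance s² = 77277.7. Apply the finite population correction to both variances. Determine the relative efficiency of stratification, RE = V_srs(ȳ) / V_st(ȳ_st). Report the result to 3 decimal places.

V̂(ȳ_st) = Σ W_h² (1 − n_h/N_h) s_h²/n_h, with W_h = N_h/N and N = 2660:
  stratum A: (1100/2660)²·(1 − 240/1100)·234.68²/240 = 30.6809
  stratum B: (820/2660)²·(1 − 143/820)·142.01²/143 = 11.0647
  stratum C: (740/2660)²·(1 − 58/740)·365.84²/58 = 164.591
V_st = 206.337
V_srs = (1 − 441/2660)·77277.7/441 = 146.181
Relative efficiency = V_srs / V_st = 146.181/206.337 = 0.7085

RE ≈ 0.708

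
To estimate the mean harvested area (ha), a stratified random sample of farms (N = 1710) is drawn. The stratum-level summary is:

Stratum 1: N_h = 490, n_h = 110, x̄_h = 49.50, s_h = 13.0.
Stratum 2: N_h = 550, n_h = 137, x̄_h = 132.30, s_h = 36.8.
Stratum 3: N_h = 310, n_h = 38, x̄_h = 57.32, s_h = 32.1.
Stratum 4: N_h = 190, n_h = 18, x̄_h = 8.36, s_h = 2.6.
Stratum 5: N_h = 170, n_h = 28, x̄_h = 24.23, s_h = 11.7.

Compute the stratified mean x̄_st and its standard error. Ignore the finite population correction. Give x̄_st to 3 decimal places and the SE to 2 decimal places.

x̄_st = Σ W_h x̄_h = (490·49.50 + 550·132.30 + 310·57.32 + 190·8.36 + 170·24.23)/1710 = 70.46591
V̂(x̄_st) = Σ W_h² s_h²/n_h, with W_h = N_h/N and N = 1710:
  stratum 1: (490/1710)²·13.0²/110 = 0.126152
  stratum 2: (550/1710)²·36.8²/137 = 1.02261
  stratum 3: (310/1710)²·32.1²/38 = 0.891164
  stratum 4: (190/1710)²·2.6²/18 = 0.00463649
  stratum 5: (170/1710)²·11.7²/28 = 0.0483192
V̂(x̄_st) = 2.09288
SE(x̄_st) = √2.09288 = 1.44668

x̄_st ≈ 70.466, SE ≈ 1.45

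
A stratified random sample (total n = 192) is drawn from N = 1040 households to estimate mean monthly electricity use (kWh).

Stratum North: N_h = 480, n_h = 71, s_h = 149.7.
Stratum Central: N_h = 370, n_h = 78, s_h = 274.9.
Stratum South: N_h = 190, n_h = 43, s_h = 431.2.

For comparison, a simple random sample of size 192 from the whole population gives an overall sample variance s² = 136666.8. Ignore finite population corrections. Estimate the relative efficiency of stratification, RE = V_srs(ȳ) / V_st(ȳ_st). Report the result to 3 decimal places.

V̂(ȳ_st) = Σ W_h² s_h²/n_h, with W_h = N_h/N and N = 1040:
  stratum North: (480/1040)²·149.7²/71 = 67.2359
  stratum Central: (370/1040)²·274.9²/78 = 122.629
  stratum South: (190/1040)²·431.2²/43 = 144.321
V_st = 334.185
V_srs = s²/n = 136666.8/192 = 711.806
Relative efficiency = V_srs / V_st = 711.806/334.185 = 2.1300

RE ≈ 2.130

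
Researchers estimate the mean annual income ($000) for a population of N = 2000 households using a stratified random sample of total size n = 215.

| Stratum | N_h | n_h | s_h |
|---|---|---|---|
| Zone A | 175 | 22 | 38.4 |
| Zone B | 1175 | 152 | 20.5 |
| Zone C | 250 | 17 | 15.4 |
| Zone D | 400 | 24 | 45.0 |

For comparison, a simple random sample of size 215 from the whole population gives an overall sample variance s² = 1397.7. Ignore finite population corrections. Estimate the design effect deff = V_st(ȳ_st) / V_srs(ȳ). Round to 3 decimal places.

V̂(ȳ_st) = Σ W_h² s_h²/n_h, with W_h = N_h/N and N = 2000:
  stratum Zone A: (175/2000)²·38.4²/22 = 0.513164
  stratum Zone B: (1175/2000)²·20.5²/152 = 0.954289
  stratum Zone C: (250/2000)²·15.4²/17 = 0.217978
  stratum Zone D: (400/2000)²·45.0²/24 = 3.375
V_st = 5.06043
V_srs = s²/n = 1397.7/215 = 6.50093
deff = V_st / V_srs = 5.06043/6.50093 = 0.7784

deff ≈ 0.778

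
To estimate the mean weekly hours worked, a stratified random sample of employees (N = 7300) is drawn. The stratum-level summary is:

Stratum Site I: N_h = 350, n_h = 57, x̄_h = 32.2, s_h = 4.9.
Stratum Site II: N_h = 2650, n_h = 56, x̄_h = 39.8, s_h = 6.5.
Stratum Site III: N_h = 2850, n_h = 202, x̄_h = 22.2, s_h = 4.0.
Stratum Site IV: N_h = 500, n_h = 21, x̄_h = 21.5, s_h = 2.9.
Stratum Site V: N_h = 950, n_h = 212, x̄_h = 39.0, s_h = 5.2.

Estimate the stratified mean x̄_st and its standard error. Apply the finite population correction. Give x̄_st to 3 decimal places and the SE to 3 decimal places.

x̄_st ≈ 31.207, SE ≈ 0.336

x̄_st = Σ W_h x̄_h = (350·32.2 + 2650·39.8 + 2850·22.2 + 500·21.5 + 950·39.0)/7300 = 31.20685
V̂(x̄_st) = Σ W_h² (1 − n_h/N_h) s_h²/n_h, with W_h = N_h/N and N = 7300:
  stratum Site I: (350/7300)²·(1 − 57/350)·4.9²/57 = 0.000810601
  stratum Site II: (2650/7300)²·(1 − 56/2650)·6.5²/56 = 0.0973215
  stratum Site III: (2850/7300)²·(1 − 202/2850)·4.0²/202 = 0.0112172
  stratum Site IV: (500/7300)²·(1 − 21/500)·2.9²/21 = 0.00179985
  stratum Site V: (950/7300)²·(1 − 212/950)·5.2²/212 = 0.00167805
V̂(x̄_st) = 0.112827
SE(x̄_st) = √0.112827 = 0.335898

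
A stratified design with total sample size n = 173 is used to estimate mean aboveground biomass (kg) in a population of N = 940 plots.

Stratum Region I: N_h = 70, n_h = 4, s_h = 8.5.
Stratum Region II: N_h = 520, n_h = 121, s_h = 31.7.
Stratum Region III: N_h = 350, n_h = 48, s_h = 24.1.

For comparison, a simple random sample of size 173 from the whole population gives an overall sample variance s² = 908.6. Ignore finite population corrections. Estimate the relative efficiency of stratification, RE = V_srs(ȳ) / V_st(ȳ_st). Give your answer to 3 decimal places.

RE ≈ 1.216

V̂(ȳ_st) = Σ W_h² s_h²/n_h, with W_h = N_h/N and N = 940:
  stratum Region I: (70/940)²·8.5²/4 = 0.100166
  stratum Region II: (520/940)²·31.7²/121 = 2.54147
  stratum Region III: (350/940)²·24.1²/48 = 1.67754
V_st = 4.31917
V_srs = s²/n = 908.6/173 = 5.25202
Relative efficiency = V_srs / V_st = 5.25202/4.31917 = 1.2160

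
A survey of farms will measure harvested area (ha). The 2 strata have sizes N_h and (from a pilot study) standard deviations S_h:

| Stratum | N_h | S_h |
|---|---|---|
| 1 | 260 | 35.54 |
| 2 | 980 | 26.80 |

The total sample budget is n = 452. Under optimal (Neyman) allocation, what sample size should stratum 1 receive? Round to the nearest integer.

118

Neyman allocation: n_h = n · N_h S_h / Σ N_i S_i, with n = 452.
  stratum 1: N_h·S_h = 260·35.54 = 9240.40
  stratum 2: N_h·S_h = 980·26.80 = 26264.00
Σ N_h S_h = 35504.40
n for stratum 1 = 452·9240.40/35504.40 = 117.638 → 118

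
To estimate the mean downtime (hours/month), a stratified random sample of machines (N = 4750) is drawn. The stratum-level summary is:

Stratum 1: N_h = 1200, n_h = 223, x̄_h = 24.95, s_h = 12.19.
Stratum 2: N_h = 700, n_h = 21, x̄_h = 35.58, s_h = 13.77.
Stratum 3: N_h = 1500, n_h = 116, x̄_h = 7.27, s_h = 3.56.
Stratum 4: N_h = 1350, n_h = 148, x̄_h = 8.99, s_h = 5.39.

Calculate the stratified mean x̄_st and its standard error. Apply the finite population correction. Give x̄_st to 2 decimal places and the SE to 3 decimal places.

x̄_st ≈ 16.40, SE ≈ 0.499

x̄_st = Σ W_h x̄_h = (1200·24.95 + 700·35.58 + 1500·7.27 + 1350·8.99)/4750 = 16.39737
V̂(x̄_st) = Σ W_h² (1 − n_h/N_h) s_h²/n_h, with W_h = N_h/N and N = 4750:
  stratum 1: (1200/4750)²·(1 − 223/1200)·12.19²/223 = 0.0346251
  stratum 2: (700/4750)²·(1 − 21/700)·13.77²/21 = 0.190208
  stratum 3: (1500/4750)²·(1 − 116/1500)·3.56²/116 = 0.0100527
  stratum 4: (1350/4750)²·(1 − 148/1350)·5.39²/148 = 0.0141178
V̂(x̄_st) = 0.249004
SE(x̄_st) = √0.249004 = 0.499003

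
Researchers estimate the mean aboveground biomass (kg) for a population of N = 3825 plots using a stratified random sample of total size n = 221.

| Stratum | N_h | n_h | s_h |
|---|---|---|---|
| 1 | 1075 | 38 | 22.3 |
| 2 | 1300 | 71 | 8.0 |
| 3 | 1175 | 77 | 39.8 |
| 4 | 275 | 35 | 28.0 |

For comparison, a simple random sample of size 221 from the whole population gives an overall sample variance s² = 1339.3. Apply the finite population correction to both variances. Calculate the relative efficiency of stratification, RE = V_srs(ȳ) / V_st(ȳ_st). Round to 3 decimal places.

RE ≈ 1.897

V̂(ȳ_st) = Σ W_h² (1 − n_h/N_h) s_h²/n_h, with W_h = N_h/N and N = 3825:
  stratum 1: (1075/3825)²·(1 − 38/1075)·22.3²/38 = 0.997127
  stratum 2: (1300/3825)²·(1 − 71/1300)·8.0²/71 = 0.098436
  stratum 3: (1175/3825)²·(1 − 77/1175)·39.8²/77 = 1.81406
  stratum 4: (275/3825)²·(1 − 35/275)·28.0²/35 = 0.101048
V_st = 3.01068
V_srs = (1 − 221/3825)·1339.3/221 = 5.71004
Relative efficiency = V_srs / V_st = 5.71004/3.01068 = 1.8966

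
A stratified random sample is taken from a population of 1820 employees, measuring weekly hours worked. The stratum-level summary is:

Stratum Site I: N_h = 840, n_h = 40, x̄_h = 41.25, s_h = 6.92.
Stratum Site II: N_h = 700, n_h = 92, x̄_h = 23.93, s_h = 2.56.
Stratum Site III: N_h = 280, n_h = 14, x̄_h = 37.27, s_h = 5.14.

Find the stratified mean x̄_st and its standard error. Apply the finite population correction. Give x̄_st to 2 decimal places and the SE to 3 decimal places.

x̄_st = Σ W_h x̄_h = (840·41.25 + 700·23.93 + 280·37.27)/1820 = 33.97615
V̂(x̄_st) = Σ W_h² (1 − n_h/N_h) s_h²/n_h, with W_h = N_h/N and N = 1820:
  stratum Site I: (840/1820)²·(1 − 40/840)·6.92²/40 = 0.242873
  stratum Site II: (700/1820)²·(1 − 92/700)·2.56²/92 = 0.00915274
  stratum Site III: (280/1820)²·(1 − 14/280)·5.14²/14 = 0.0424322
V̂(x̄_st) = 0.294458
SE(x̄_st) = √0.294458 = 0.542639

x̄_st ≈ 33.98, SE ≈ 0.543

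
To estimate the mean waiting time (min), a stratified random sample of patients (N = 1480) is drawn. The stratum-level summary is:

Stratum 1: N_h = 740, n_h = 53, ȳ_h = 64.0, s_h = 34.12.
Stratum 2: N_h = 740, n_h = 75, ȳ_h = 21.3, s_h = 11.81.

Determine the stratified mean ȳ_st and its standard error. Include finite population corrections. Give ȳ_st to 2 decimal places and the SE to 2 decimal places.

ȳ_st = Σ W_h ȳ_h = (740·64.0 + 740·21.3)/1480 = 42.65000
V̂(ȳ_st) = Σ W_h² (1 − n_h/N_h) s_h²/n_h, with W_h = N_h/N and N = 1480:
  stratum 1: (740/1480)²·(1 − 53/740)·34.12²/53 = 5.09809
  stratum 2: (740/1480)²·(1 − 75/740)·11.81²/75 = 0.4178
V̂(ȳ_st) = 5.51589
SE(ȳ_st) = √5.51589 = 2.34859

ȳ_st ≈ 42.65, SE ≈ 2.35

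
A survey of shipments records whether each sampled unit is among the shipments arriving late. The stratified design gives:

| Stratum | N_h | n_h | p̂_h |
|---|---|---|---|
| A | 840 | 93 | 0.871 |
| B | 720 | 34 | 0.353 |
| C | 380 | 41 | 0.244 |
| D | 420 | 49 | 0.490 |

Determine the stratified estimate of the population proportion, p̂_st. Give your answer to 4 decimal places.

p̂_st ≈ 0.5442

N = 2360; stratum weights W_h = N_h/N.
p̂_st = Σ W_h p̂_h = (840·0.871 + 720·0.353 + 380·0.244 + 420·0.490)/2360 = 0.54420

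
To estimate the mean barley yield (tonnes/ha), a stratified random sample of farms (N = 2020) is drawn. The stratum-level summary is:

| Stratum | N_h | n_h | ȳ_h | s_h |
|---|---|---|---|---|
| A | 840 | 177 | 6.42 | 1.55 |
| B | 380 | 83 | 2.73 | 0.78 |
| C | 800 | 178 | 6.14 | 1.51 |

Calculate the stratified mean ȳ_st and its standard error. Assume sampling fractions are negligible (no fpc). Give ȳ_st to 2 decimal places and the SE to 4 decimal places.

ȳ_st ≈ 5.61, SE ≈ 0.0679

ȳ_st = Σ W_h ȳ_h = (840·6.42 + 380·2.73 + 800·6.14)/2020 = 5.61495
V̂(ȳ_st) = Σ W_h² s_h²/n_h, with W_h = N_h/N and N = 2020:
  stratum A: (840/2020)²·1.55²/177 = 0.00234718
  stratum B: (380/2020)²·0.78²/83 = 0.000259403
  stratum C: (800/2020)²·1.51²/178 = 0.00200914
V̂(ȳ_st) = 0.00461573
SE(ȳ_st) = √0.00461573 = 0.0679391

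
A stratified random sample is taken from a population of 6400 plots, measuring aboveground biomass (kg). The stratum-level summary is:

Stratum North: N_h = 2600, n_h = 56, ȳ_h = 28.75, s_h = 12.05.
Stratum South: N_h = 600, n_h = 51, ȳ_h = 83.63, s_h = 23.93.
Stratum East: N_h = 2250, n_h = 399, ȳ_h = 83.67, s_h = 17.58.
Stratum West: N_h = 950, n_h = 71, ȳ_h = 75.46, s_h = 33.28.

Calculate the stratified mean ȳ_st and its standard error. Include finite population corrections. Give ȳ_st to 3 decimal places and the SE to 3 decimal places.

ȳ_st = Σ W_h ȳ_h = (2600·28.75 + 600·83.63 + 2250·83.67 + 950·75.46)/6400 = 60.13633
V̂(ȳ_st) = Σ W_h² (1 − n_h/N_h) s_h²/n_h, with W_h = N_h/N and N = 6400:
  stratum North: (2600/6400)²·(1 − 56/2600)·12.05²/56 = 0.418713
  stratum South: (600/6400)²·(1 − 51/600)·23.93²/51 = 0.0902982
  stratum East: (2250/6400)²·(1 − 399/2250)·17.58²/399 = 0.0787578
  stratum West: (950/6400)²·(1 − 71/950)·33.28²/71 = 0.318025
V̂(ȳ_st) = 0.905794
SE(ȳ_st) = √0.905794 = 0.951732

ȳ_st ≈ 60.136, SE ≈ 0.952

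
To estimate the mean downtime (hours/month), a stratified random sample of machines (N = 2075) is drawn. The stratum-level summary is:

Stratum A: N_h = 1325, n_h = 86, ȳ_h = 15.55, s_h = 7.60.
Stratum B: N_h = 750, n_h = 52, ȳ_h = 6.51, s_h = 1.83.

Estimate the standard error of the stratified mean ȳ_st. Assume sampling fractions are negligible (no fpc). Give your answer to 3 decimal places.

V̂(ȳ_st) = Σ W_h² s_h²/n_h, with W_h = N_h/N and N = 2075:
  stratum A: (1325/2075)²·7.60²/86 = 0.273857
  stratum B: (750/2075)²·1.83²/52 = 0.00841366
V̂(ȳ_st) = 0.282271
SE(ȳ_st) = √0.282271 = 0.531292

SE(ȳ_st) ≈ 0.531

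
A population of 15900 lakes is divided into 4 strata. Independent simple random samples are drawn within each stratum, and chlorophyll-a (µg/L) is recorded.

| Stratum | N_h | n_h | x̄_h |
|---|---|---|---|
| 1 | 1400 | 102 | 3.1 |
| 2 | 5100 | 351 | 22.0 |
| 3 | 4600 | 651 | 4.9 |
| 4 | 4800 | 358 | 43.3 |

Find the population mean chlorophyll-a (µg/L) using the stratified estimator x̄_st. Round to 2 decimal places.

x̄_st ≈ 21.82

N = Σ N_h = 15900. Stratum weights W_h = N_h/N.
x̄_st = (1400·3.1 + 5100·22.0 + 4600·4.9 + 4800·43.3) / 15900 = 21.8189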